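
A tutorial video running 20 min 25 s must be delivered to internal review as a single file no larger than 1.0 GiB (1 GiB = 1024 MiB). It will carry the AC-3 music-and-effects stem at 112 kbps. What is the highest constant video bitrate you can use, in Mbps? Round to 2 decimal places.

Budget: 1.0 GiB = 8589.9 Mb.
20 min 25 s = 1225 s
Total bitrate budget: 8589.9 Mb / 1225 s = 7.012 Mbps.
Audio: 112 kbps = 0.112 Mbps.
Video: 7.012 − 0.112 = 6.900 Mbps.

6.90 Mbps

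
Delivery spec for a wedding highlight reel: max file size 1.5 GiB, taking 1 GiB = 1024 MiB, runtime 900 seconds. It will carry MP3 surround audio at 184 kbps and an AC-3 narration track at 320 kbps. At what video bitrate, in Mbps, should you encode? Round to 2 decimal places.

13.81 Mbps

Budget: 1.5 GiB = 12884.9 Mb.
Total bitrate budget: 12884.9 Mb / 900 s = 14.317 Mbps.
Audio total: 184 + 320 = 504 kbps = 0.504 Mbps.
Video: 14.317 − 0.504 = 13.813 Mbps.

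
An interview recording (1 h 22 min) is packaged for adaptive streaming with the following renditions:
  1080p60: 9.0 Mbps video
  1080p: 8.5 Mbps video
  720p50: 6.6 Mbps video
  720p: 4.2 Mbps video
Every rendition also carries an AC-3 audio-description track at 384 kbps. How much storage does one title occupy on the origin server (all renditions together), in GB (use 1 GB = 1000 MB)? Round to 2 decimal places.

1 h 22 min = 82 min = 4920 s
Audio: 384 kbps = 0.384 Mbps.
Sum of rendition bitrates: (9.0+0.384) + (8.5+0.384) + (6.6+0.384) + (4.2+0.384) = 29.836 Mbps.
× 4920 s = 146,793 Mb = 18,349 MB = 18.35 GB.

18.35 GB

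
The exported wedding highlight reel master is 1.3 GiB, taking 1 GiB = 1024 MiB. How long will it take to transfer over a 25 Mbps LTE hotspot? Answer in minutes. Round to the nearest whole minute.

File: 1.3 GiB = 11166.9 Mb.
At 25 Mbps: 11166.9 / 25 = 446.7 s ≈ 7.44 minutes.

7 minutes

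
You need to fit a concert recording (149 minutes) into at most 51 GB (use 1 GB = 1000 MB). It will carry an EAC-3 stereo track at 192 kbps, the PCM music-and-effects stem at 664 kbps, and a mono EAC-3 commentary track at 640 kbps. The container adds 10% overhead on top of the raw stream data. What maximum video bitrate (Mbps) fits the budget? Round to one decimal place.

40.0 Mbps

Budget: 51 GB = 408000.0 Mb.
Stream payload after overhead: 408000.0 / 1.10 = 370909.1 Mb.
149 min = 8940 s
Total bitrate budget: 370909.1 Mb / 8940 s = 41.489 Mbps.
Audio total: 192 + 664 + 640 = 1496 kbps = 1.496 Mbps.
Video: 41.489 − 1.496 = 39.993 Mbps.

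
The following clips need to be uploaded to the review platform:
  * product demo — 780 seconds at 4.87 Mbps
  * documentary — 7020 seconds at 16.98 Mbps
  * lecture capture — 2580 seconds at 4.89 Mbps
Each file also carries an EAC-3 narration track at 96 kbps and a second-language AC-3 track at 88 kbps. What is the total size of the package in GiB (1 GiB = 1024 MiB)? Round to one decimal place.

Audio total: 96 + 88 = 184 kbps = 0.184 Mbps.
product demo: 5.054 Mbps × 780 s = 3942.1 Mb
documentary: 17.164 Mbps × 7020 s = 120491.3 Mb
lecture capture: 5.074 Mbps × 2580 s = 13090.9 Mb
Total: 137524.3 Mb = 17190.5 MB.
= 16.01 GiB.

16.0 GiB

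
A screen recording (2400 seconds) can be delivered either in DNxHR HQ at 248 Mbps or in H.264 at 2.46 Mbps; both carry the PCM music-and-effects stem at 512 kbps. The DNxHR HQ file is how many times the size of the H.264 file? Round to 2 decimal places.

Audio: 512 kbps = 0.512 Mbps.
DNxHR HQ: 248.512 Mbps × 2400 s = 596428.8 Mb = 74.554 GB.
H.264: 2.972 Mbps × 2400 s = 7132.8 Mb = 0.892 GB.
Ratio: 74.554 / 0.892 = 83.618.

83.62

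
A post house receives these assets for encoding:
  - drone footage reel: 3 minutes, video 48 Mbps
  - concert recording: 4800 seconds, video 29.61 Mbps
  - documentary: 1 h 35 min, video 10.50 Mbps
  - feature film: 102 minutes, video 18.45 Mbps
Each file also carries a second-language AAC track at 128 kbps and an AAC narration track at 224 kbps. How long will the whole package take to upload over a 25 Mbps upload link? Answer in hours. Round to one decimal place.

Audio total: 128 + 224 = 352 kbps = 0.352 Mbps.
drone footage reel: 48.352 Mbps × 180 s = 8703.4 Mb
concert recording: 29.962 Mbps × 4800 s = 143817.6 Mb
documentary: 10.852 Mbps × 5700 s = 61856.4 Mb
feature film: 18.802 Mbps × 6120 s = 115068.2 Mb
Total: 329445.6 Mb = 41180.7 MB.
At 25 Mbps: 329445.6 / 25 = 13178 s ≈ 3.66 hours.

3.7 hours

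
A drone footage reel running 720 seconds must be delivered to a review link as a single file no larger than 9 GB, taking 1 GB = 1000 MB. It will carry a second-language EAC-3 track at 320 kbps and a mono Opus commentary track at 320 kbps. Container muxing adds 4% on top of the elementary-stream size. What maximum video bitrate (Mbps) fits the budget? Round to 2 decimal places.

Budget: 9 GB = 72000.0 Mb.
Stream payload after overhead: 72000.0 / 1.04 = 69230.8 Mb.
Total bitrate budget: 69230.8 Mb / 720 s = 96.154 Mbps.
Audio total: 320 + 320 = 640 kbps = 0.640 Mbps.
Video: 96.154 − 0.640 = 95.514 Mbps.

95.51 Mbps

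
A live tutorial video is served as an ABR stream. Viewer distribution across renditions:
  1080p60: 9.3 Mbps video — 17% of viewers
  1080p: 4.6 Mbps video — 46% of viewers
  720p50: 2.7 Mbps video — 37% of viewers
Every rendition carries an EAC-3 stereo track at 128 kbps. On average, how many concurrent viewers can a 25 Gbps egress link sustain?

Audio: 128 kbps = 0.128 Mbps.
Average per-viewer bitrate: 0.17×9.428 + 0.46×4.728 + 0.37×2.828 = 4.824 Mbps.
25 Gbps = 25,000 Mbps; 25,000 / 4.824 = 5182.42 → 5182.

5182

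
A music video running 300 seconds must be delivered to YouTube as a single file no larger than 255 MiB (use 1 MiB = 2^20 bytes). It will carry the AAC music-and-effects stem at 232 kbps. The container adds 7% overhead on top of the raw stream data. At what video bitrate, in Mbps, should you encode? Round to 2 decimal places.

Budget: 255 MiB = 2139.1 Mb.
Stream payload after overhead: 2139.1 / 1.07 = 1999.2 Mb.
Total bitrate budget: 1999.2 Mb / 300 s = 6.664 Mbps.
Audio: 232 kbps = 0.232 Mbps.
Video: 6.664 − 0.232 = 6.432 Mbps.

6.43 Mbps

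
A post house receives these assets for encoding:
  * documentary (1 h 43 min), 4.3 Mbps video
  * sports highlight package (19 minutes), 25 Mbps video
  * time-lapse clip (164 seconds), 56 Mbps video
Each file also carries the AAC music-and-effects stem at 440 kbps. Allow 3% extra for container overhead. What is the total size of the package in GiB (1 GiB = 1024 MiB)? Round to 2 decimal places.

Audio: 440 kbps = 0.440 Mbps.
documentary: 4.740 Mbps × 6180 s × 1.03 = 30172.0 Mb
sports highlight package: 25.440 Mbps × 1140 s × 1.03 = 29871.6 Mb
time-lapse clip: 56.440 Mbps × 164 s × 1.03 = 9533.8 Mb
Total: 69577.5 Mb = 8697.2 MB.
= 8.100 GiB.

8.10 GiB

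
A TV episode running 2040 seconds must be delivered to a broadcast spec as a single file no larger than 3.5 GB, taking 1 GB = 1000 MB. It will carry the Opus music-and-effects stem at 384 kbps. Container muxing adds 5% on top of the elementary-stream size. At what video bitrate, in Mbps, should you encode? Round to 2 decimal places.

12.69 Mbps

Budget: 3.5 GB = 28000.0 Mb.
Stream payload after overhead: 28000.0 / 1.05 = 26666.7 Mb.
Total bitrate budget: 26666.7 Mb / 2040 s = 13.072 Mbps.
Audio: 384 kbps = 0.384 Mbps.
Video: 13.072 − 0.384 = 12.688 Mbps.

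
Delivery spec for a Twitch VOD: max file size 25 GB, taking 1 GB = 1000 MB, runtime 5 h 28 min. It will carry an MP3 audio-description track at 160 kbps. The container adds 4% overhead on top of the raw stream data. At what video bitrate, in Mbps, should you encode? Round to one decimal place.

Budget: 25 GB = 200000.0 Mb.
Stream payload after overhead: 200000.0 / 1.04 = 192307.7 Mb.
5 h 28 min = 328 min = 19680 s
Total bitrate budget: 192307.7 Mb / 19680 s = 9.772 Mbps.
Audio: 160 kbps = 0.160 Mbps.
Video: 9.772 − 0.160 = 9.612 Mbps.

9.6 Mbps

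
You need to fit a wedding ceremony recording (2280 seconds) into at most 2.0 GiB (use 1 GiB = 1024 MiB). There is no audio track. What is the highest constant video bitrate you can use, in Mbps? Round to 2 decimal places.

7.54 Mbps

Budget: 2.0 GiB = 17179.9 Mb.
Total bitrate budget: 17179.9 Mb / 2280 s = 7.535 Mbps.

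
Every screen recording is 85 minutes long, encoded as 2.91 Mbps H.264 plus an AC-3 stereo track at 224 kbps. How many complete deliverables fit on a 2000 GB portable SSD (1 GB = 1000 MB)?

1001

85 min = 5100 s
Audio: 224 kbps = 0.224 Mbps.
Total bitrate: 3.134 Mbps.
Per item: 3.134 Mbps × 5100 s = 15,983 Mb = 1,998 MB.
Capacity: 2000 GB = 16,000,000 Mb; 1001.04 items → 1001 complete.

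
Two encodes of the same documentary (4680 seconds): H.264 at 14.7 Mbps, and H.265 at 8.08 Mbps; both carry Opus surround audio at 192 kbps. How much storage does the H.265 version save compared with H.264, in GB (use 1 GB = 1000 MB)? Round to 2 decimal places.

Audio: 192 kbps = 0.192 Mbps.
H.264: 14.892 Mbps × 4680 s = 69694.6 Mb = 8.712 GB.
H.265: 8.272 Mbps × 4680 s = 38713.0 Mb = 4.839 GB.
Saving: 8.712 − 4.839 = 3.873 GB.

3.87 GB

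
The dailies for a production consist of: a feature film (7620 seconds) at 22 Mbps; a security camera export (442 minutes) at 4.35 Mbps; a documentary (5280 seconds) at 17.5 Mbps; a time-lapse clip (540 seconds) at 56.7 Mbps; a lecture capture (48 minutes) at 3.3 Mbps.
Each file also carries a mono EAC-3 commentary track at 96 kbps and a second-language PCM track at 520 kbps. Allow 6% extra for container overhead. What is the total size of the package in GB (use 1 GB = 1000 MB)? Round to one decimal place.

Audio total: 96 + 520 = 616 kbps = 0.616 Mbps.
feature film: 22.616 Mbps × 7620 s × 1.06 = 182674.0 Mb
security camera export: 4.966 Mbps × 26520 s × 1.06 = 139600.2 Mb
documentary: 18.116 Mbps × 5280 s × 1.06 = 101391.6 Mb
time-lapse clip: 57.316 Mbps × 540 s × 1.06 = 32807.7 Mb
lecture capture: 3.916 Mbps × 2880 s × 1.06 = 11954.8 Mb
Total: 468428.2 Mb = 58553.5 MB.
= 58.55 GB.

58.6 GB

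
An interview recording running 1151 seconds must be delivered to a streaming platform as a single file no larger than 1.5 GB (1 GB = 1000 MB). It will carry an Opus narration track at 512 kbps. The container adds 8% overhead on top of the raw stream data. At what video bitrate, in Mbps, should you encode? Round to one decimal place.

9.1 Mbps

Budget: 1.5 GB = 12000.0 Mb.
Stream payload after overhead: 12000.0 / 1.08 = 11111.1 Mb.
Total bitrate budget: 11111.1 Mb / 1151 s = 9.653 Mbps.
Audio: 512 kbps = 0.512 Mbps.
Video: 9.653 − 0.512 = 9.141 Mbps.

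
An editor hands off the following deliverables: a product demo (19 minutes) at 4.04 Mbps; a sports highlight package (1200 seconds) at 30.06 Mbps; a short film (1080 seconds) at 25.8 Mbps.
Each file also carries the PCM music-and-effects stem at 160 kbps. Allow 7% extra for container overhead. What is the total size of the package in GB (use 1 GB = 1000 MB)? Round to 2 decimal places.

9.24 GB

Audio: 160 kbps = 0.160 Mbps.
product demo: 4.200 Mbps × 1140 s × 1.07 = 5123.2 Mb
sports highlight package: 30.220 Mbps × 1200 s × 1.07 = 38802.5 Mb
short film: 25.960 Mbps × 1080 s × 1.07 = 29999.4 Mb
Total: 73925.0 Mb = 9240.6 MB.
= 9.241 GB.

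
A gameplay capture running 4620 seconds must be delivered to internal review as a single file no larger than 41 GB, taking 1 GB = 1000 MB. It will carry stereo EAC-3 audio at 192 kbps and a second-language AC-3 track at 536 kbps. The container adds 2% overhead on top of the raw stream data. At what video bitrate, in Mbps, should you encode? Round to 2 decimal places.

68.88 Mbps

Budget: 41 GB = 328000.0 Mb.
Stream payload after overhead: 328000.0 / 1.02 = 321568.6 Mb.
Total bitrate budget: 321568.6 Mb / 4620 s = 69.604 Mbps.
Audio total: 192 + 536 = 728 kbps = 0.728 Mbps.
Video: 69.604 − 0.728 = 68.876 Mbps.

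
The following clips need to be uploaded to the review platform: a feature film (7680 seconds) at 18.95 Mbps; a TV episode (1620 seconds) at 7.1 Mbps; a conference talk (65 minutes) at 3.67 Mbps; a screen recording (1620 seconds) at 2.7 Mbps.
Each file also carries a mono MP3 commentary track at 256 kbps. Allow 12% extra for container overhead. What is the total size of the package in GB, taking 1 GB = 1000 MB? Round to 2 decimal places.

Audio: 256 kbps = 0.256 Mbps.
feature film: 19.206 Mbps × 7680 s × 1.12 = 165202.3 Mb
TV episode: 7.356 Mbps × 1620 s × 1.12 = 13346.7 Mb
conference talk: 3.926 Mbps × 3900 s × 1.12 = 17148.8 Mb
screen recording: 2.956 Mbps × 1620 s × 1.12 = 5363.4 Mb
Total: 201061.2 Mb = 25132.6 MB.
= 25.13 GB.

25.13 GB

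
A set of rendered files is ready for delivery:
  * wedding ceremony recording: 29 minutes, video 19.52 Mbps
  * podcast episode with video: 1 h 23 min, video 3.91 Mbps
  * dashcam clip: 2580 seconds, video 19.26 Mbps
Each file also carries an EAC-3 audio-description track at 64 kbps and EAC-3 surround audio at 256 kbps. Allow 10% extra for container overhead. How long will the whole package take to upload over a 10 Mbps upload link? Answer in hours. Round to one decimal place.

Audio total: 64 + 256 = 320 kbps = 0.320 Mbps.
wedding ceremony recording: 19.840 Mbps × 1740 s × 1.10 = 37973.8 Mb
podcast episode with video: 4.230 Mbps × 4980 s × 1.10 = 23171.9 Mb
dashcam clip: 19.580 Mbps × 2580 s × 1.10 = 55568.0 Mb
Total: 116713.7 Mb = 14589.2 MB.
At 10 Mbps: 116713.7 / 10 = 11671 s ≈ 3.24 hours.

3.2 hours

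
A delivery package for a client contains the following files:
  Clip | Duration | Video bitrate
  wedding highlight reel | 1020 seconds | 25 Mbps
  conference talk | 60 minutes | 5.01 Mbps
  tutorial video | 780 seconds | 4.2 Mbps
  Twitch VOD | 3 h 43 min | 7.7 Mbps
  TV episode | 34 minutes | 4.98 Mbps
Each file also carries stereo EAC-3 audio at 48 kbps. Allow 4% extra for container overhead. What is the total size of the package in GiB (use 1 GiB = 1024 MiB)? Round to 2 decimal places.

Audio: 48 kbps = 0.048 Mbps.
wedding highlight reel: 25.048 Mbps × 1020 s × 1.04 = 26570.9 Mb
conference talk: 5.058 Mbps × 3600 s × 1.04 = 18937.2 Mb
tutorial video: 4.248 Mbps × 780 s × 1.04 = 3446.0 Mb
Twitch VOD: 7.748 Mbps × 13380 s × 1.04 = 107815.0 Mb
TV episode: 5.028 Mbps × 2040 s × 1.04 = 10667.4 Mb
Total: 167436.4 Mb = 20929.6 MB.
= 19.49 GiB.

19.49 GiB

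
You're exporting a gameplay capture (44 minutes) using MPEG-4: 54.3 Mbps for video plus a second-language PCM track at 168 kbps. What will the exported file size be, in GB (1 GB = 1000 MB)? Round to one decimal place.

18.0 GB

44 min = 2640 s
Audio: 168 kbps = 0.168 Mbps.
Total bitrate: 54.3 + 0.168 = 54.468 Mbps.
Stream data: 54.468 Mbps × 2640 s = 143795.5 Mb.
143,796 Mb ÷ 8 = 17,974 MB → 17.97 GB.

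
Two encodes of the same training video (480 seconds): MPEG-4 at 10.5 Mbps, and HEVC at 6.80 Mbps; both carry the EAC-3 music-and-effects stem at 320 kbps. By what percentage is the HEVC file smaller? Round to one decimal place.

34.2%

Audio: 320 kbps = 0.320 Mbps.
MPEG-4: 10.820 Mbps × 480 s = 5193.6 Mb = 0.649 GB.
HEVC: 7.120 Mbps × 480 s = 3417.6 Mb = 0.427 GB.
Reduction: (1 − 0.427/0.649) × 100 = 34.20%.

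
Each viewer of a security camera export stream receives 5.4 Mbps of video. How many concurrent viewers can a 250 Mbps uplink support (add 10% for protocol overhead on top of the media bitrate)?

On the wire with 10% overhead: 5.940 Mbps.
250 Mbps = 250.0 Mbps; 250.0 / 5.940 = 42.09 → 42 viewers.

42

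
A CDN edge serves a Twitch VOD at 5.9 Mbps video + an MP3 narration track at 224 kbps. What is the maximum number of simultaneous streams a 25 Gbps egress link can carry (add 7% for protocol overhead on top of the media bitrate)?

Audio: 224 kbps = 0.224 Mbps.
Per-viewer media rate: 6.124 Mbps.
On the wire with 7% overhead: 6.553 Mbps.
25 Gbps = 25,000 Mbps; 25,000 / 6.553 = 3815.23 → 3815 viewers.

3815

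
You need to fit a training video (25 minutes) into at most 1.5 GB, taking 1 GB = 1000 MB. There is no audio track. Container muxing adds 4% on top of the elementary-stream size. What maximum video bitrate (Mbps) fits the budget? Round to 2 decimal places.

7.69 Mbps

Budget: 1.5 GB = 12000.0 Mb.
Stream payload after overhead: 12000.0 / 1.04 = 11538.5 Mb.
25 min = 1500 s
Total bitrate budget: 11538.5 Mb / 1500 s = 7.692 Mbps.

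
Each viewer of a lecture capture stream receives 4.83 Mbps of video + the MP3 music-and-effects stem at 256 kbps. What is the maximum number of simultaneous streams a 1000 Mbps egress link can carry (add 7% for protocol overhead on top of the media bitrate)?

Audio: 256 kbps = 0.256 Mbps.
Per-viewer media rate: 5.086 Mbps.
On the wire with 7% overhead: 5.442 Mbps.
1000 Mbps = 1,000 Mbps; 1,000 / 5.442 = 183.76 → 183 viewers.

183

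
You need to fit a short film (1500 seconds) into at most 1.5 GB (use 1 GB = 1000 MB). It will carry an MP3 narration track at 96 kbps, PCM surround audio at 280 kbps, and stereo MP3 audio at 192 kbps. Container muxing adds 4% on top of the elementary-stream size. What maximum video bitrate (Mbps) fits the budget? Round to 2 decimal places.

Budget: 1.5 GB = 12000.0 Mb.
Stream payload after overhead: 12000.0 / 1.04 = 11538.5 Mb.
Total bitrate budget: 11538.5 Mb / 1500 s = 7.692 Mbps.
Audio total: 96 + 280 + 192 = 568 kbps = 0.568 Mbps.
Video: 7.692 − 0.568 = 7.124 Mbps.

7.12 Mbps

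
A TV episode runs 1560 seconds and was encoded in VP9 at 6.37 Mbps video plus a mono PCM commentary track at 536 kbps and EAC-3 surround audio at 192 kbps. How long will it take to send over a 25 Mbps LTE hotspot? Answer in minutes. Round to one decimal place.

Audio total: 536 + 192 = 728 kbps = 0.728 Mbps.
Total bitrate: 7.098 Mbps.
File: 7.098 Mbps × 1560 s = 11072.9 Mb.
At 25 Mbps: 11072.9 / 25 = 442.9 s ≈ 7.38 minutes.

7.4 minutes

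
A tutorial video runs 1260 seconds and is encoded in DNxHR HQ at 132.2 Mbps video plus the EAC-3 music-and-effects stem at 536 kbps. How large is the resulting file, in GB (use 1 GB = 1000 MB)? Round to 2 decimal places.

20.91 GB

Audio: 536 kbps = 0.536 Mbps.
Total bitrate: 132.2 + 0.536 = 132.736 Mbps.
Stream data: 132.736 Mbps × 1260 s = 167247.4 Mb.
167,247 Mb ÷ 8 = 20,906 MB → 20.91 GB.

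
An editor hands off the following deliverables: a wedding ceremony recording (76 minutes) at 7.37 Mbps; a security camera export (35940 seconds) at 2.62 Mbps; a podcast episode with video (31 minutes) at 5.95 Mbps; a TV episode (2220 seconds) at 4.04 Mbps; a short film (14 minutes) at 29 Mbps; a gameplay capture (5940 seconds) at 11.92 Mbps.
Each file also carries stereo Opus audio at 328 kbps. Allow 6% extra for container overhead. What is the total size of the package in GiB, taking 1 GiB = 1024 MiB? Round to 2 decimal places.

32.06 GiB

Audio: 328 kbps = 0.328 Mbps.
wedding ceremony recording: 7.698 Mbps × 4560 s × 1.06 = 37209.1 Mb
security camera export: 2.948 Mbps × 35940 s × 1.06 = 112308.2 Mb
podcast episode with video: 6.278 Mbps × 1860 s × 1.06 = 12377.7 Mb
TV episode: 4.368 Mbps × 2220 s × 1.06 = 10278.8 Mb
short film: 29.328 Mbps × 840 s × 1.06 = 26113.7 Mb
gameplay capture: 12.248 Mbps × 5940 s × 1.06 = 77118.3 Mb
Total: 275405.7 Mb = 34425.7 MB.
= 32.06 GiB.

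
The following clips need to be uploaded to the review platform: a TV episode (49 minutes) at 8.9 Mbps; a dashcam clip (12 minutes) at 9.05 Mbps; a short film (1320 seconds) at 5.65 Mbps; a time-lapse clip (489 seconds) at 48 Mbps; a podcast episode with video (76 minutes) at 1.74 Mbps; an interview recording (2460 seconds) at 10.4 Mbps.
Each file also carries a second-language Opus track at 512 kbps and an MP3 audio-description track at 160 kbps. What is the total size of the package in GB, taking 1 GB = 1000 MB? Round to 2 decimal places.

Audio total: 512 + 160 = 672 kbps = 0.672 Mbps.
TV episode: 9.572 Mbps × 2940 s = 28141.7 Mb
dashcam clip: 9.722 Mbps × 720 s = 6999.8 Mb
short film: 6.322 Mbps × 1320 s = 8345.0 Mb
time-lapse clip: 48.672 Mbps × 489 s = 23800.6 Mb
podcast episode with video: 2.412 Mbps × 4560 s = 10998.7 Mb
interview recording: 11.072 Mbps × 2460 s = 27237.1 Mb
Total: 105523.0 Mb = 13190.4 MB.
= 13.19 GB.

13.19 GB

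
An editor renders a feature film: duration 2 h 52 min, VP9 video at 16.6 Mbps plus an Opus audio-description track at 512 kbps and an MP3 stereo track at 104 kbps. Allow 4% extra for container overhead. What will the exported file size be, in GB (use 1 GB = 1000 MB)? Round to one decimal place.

23.1 GB

2 h 52 min = 172 min = 10320 s
Audio total: 512 + 104 = 616 kbps = 0.616 Mbps.
Total bitrate: 16.6 + 0.616 = 17.216 Mbps.
Stream data: 17.216 Mbps × 10320 s = 177669.1 Mb.
With 4% container overhead: ×1.04.
184,776 Mb ÷ 8 = 23,097 MB → 23.10 GB.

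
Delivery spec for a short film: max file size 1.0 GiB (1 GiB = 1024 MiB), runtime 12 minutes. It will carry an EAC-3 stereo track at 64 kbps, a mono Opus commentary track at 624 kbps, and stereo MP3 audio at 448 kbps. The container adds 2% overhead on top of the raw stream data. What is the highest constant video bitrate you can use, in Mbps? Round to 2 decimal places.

Budget: 1.0 GiB = 8589.9 Mb.
Stream payload after overhead: 8589.9 / 1.02 = 8421.5 Mb.
12 min = 720 s
Total bitrate budget: 8421.5 Mb / 720 s = 11.697 Mbps.
Audio total: 64 + 624 + 448 = 1136 kbps = 1.136 Mbps.
Video: 11.697 − 1.136 = 10.561 Mbps.

10.56 Mbps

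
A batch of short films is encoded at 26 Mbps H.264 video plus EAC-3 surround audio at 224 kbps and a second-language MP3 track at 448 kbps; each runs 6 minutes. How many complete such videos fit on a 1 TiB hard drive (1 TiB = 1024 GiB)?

6 min = 360 s
Audio total: 224 + 448 = 672 kbps = 0.672 Mbps.
Total bitrate: 26.672 Mbps.
Per item: 26.672 Mbps × 360 s = 9,602 Mb = 1,200 MB.
Capacity: 1 TiB = 8,796,093 Mb; 916.08 items → 916 complete.

916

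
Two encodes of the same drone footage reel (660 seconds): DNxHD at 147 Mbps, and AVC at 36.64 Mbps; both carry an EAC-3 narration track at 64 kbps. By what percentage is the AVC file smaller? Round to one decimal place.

Audio: 64 kbps = 0.064 Mbps.
DNxHD: 147.064 Mbps × 660 s = 97062.2 Mb = 12.133 GB.
AVC: 36.704 Mbps × 660 s = 24224.6 Mb = 3.028 GB.
Reduction: (1 − 3.028/12.133) × 100 = 75.04%.

75.0%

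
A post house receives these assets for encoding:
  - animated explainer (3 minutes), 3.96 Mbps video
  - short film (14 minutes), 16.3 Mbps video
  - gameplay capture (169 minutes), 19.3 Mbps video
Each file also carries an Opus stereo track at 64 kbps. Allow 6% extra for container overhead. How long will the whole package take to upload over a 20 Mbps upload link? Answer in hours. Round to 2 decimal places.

3.10 hours

Audio: 64 kbps = 0.064 Mbps.
animated explainer: 4.024 Mbps × 180 s × 1.06 = 767.8 Mb
short film: 16.364 Mbps × 840 s × 1.06 = 14570.5 Mb
gameplay capture: 19.364 Mbps × 10140 s × 1.06 = 208132.0 Mb
Total: 223470.3 Mb = 27933.8 MB.
At 20 Mbps: 223470.3 / 20 = 11174 s ≈ 3.1 hours.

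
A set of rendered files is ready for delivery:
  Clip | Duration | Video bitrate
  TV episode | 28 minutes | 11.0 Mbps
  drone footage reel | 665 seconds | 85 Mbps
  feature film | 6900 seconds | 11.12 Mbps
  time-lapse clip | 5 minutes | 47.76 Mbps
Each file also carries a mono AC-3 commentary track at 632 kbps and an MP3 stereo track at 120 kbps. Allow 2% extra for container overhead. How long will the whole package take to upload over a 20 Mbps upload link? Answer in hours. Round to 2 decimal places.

2.45 hours

Audio total: 632 + 120 = 752 kbps = 0.752 Mbps.
TV episode: 11.752 Mbps × 1680 s × 1.02 = 20138.2 Mb
drone footage reel: 85.752 Mbps × 665 s × 1.02 = 58165.6 Mb
feature film: 11.872 Mbps × 6900 s × 1.02 = 83555.1 Mb
time-lapse clip: 48.512 Mbps × 300 s × 1.02 = 14844.7 Mb
Total: 176703.6 Mb = 22088.0 MB.
At 20 Mbps: 176703.6 / 20 = 8835 s ≈ 2.45 hours.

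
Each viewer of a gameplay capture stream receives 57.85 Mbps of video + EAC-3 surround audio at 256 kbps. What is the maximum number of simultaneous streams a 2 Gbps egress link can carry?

34

Audio: 256 kbps = 0.256 Mbps.
Per-viewer media rate: 58.106 Mbps.
2 Gbps = 2,000 Mbps; 2,000 / 58.106 = 34.42 → 34 viewers.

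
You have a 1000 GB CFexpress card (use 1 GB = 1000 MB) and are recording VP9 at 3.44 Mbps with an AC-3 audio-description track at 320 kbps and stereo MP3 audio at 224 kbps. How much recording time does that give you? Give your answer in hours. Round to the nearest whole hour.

Audio total: 320 + 224 = 544 kbps = 0.544 Mbps.
Total bitrate: 3.44 + 0.544 = 3.984 Mbps.
Capacity: 1000 GB = 8,000,000 Mb.
Recording time: 8,000,000 / 3.984 = 2,008,032 s ≈ 558 hours.

558 hours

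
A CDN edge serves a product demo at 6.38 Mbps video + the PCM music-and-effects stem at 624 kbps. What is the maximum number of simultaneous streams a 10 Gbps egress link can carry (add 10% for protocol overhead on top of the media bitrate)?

Audio: 624 kbps = 0.624 Mbps.
Per-viewer media rate: 7.004 Mbps.
On the wire with 10% overhead: 7.704 Mbps.
10 Gbps = 10,000 Mbps; 10,000 / 7.704 = 1297.96 → 1297 viewers.

1297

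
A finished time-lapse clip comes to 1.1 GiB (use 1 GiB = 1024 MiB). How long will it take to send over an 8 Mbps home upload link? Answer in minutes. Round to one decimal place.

19.7 minutes

File: 1.1 GiB = 9448.9 Mb.
At 8 Mbps: 9448.9 / 8 = 1181.1 s ≈ 19.7 minutes.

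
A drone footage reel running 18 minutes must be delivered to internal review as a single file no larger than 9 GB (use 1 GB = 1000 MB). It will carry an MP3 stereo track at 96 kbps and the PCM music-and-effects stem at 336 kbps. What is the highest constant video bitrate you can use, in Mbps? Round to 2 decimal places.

Budget: 9 GB = 72000.0 Mb.
18 min = 1080 s
Total bitrate budget: 72000.0 Mb / 1080 s = 66.667 Mbps.
Audio total: 96 + 336 = 432 kbps = 0.432 Mbps.
Video: 66.667 − 0.432 = 66.235 Mbps.

66.23 Mbps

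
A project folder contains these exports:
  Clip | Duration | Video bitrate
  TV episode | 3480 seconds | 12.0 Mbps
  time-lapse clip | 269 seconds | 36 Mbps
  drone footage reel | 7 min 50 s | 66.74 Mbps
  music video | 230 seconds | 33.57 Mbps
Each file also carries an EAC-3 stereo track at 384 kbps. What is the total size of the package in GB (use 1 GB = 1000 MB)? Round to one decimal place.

11.5 GB

Audio: 384 kbps = 0.384 Mbps.
TV episode: 12.384 Mbps × 3480 s = 43096.3 Mb
time-lapse clip: 36.384 Mbps × 269 s = 9787.3 Mb
drone footage reel: 67.124 Mbps × 470 s = 31548.3 Mb
music video: 33.954 Mbps × 230 s = 7809.4 Mb
Total: 92241.3 Mb = 11530.2 MB.
= 11.53 GB.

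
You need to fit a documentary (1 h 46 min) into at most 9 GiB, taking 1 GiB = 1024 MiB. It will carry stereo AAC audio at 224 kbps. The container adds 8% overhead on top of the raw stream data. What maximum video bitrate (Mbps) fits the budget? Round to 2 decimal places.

11.03 Mbps

Budget: 9 GiB = 77309.4 Mb.
Stream payload after overhead: 77309.4 / 1.08 = 71582.8 Mb.
1 h 46 min = 106 min = 6360 s
Total bitrate budget: 71582.8 Mb / 6360 s = 11.255 Mbps.
Audio: 224 kbps = 0.224 Mbps.
Video: 11.255 − 0.224 = 11.031 Mbps.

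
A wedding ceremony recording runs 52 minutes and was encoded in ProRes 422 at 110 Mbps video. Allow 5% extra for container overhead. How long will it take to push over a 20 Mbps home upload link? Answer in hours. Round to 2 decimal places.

52 min = 3120 s
File: 110.000 Mbps × 3120 s = 343200.0 Mb.
With 5% container overhead: ×1.05. → 360360.0 Mb.
At 20 Mbps: 360360.0 / 20 = 18018.0 s ≈ 5 hours.

5.01 hours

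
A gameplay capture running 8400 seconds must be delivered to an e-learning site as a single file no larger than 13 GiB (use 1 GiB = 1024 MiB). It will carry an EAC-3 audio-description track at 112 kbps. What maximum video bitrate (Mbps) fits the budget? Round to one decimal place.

13.2 Mbps

Budget: 13 GiB = 111669.1 Mb.
Total bitrate budget: 111669.1 Mb / 8400 s = 13.294 Mbps.
Audio: 112 kbps = 0.112 Mbps.
Video: 13.294 − 0.112 = 13.182 Mbps.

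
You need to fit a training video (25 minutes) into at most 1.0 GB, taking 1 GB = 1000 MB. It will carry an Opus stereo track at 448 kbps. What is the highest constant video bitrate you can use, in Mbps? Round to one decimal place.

4.9 Mbps

Budget: 1.0 GB = 8000.0 Mb.
25 min = 1500 s
Total bitrate budget: 8000.0 Mb / 1500 s = 5.333 Mbps.
Audio: 448 kbps = 0.448 Mbps.
Video: 5.333 − 0.448 = 4.885 Mbps.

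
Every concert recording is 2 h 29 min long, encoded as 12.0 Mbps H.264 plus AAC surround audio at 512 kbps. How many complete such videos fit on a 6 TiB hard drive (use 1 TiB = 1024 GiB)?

2 h 29 min = 149 min = 8940 s
Audio: 512 kbps = 0.512 Mbps.
Total bitrate: 12.512 Mbps.
Per item: 12.512 Mbps × 8940 s = 111,857 Mb = 13,982 MB.
Capacity: 6 TiB = 52,776,558 Mb; 471.82 items → 471 complete.

471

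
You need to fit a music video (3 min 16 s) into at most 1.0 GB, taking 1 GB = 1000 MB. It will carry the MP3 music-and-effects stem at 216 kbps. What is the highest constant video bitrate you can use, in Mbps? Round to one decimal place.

40.6 Mbps

Budget: 1.0 GB = 8000.0 Mb.
3 min 16 s = 196 s
Total bitrate budget: 8000.0 Mb / 196 s = 40.816 Mbps.
Audio: 216 kbps = 0.216 Mbps.
Video: 40.816 − 0.216 = 40.600 Mbps.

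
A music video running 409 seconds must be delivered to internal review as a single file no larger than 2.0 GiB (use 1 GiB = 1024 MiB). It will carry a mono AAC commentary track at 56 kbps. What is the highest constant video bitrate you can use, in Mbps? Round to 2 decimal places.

41.95 Mbps

Budget: 2.0 GiB = 17179.9 Mb.
Total bitrate budget: 17179.9 Mb / 409 s = 42.005 Mbps.
Audio: 56 kbps = 0.056 Mbps.
Video: 42.005 − 0.056 = 41.949 Mbps.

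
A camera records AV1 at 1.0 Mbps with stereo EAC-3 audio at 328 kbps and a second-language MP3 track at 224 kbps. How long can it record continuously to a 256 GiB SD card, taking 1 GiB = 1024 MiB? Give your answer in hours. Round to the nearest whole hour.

394 hours

Audio total: 328 + 224 = 552 kbps = 0.552 Mbps.
Total bitrate: 1.0 + 0.552 = 1.552 Mbps.
Capacity: 256 GiB = 2,199,023 Mb.
Recording time: 2,199,023 / 1.552 = 1,416,896 s ≈ 394 hours.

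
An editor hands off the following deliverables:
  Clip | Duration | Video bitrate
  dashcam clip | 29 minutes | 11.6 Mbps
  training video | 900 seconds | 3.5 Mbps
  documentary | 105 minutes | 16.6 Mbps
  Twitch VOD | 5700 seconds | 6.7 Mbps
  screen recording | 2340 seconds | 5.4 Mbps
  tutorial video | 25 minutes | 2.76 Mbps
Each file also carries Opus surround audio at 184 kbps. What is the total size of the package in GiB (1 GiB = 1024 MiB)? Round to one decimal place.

Audio: 184 kbps = 0.184 Mbps.
dashcam clip: 11.784 Mbps × 1740 s = 20504.2 Mb
training video: 3.684 Mbps × 900 s = 3315.6 Mb
documentary: 16.784 Mbps × 6300 s = 105739.2 Mb
Twitch VOD: 6.884 Mbps × 5700 s = 39238.8 Mb
screen recording: 5.584 Mbps × 2340 s = 13066.6 Mb
tutorial video: 2.944 Mbps × 1500 s = 4416.0 Mb
Total: 186280.3 Mb = 23285.0 MB.
= 21.69 GiB.

21.7 GiB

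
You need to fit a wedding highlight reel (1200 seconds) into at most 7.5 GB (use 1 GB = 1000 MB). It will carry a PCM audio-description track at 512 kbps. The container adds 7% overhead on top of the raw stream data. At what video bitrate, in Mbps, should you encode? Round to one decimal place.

46.2 Mbps

Budget: 7.5 GB = 60000.0 Mb.
Stream payload after overhead: 60000.0 / 1.07 = 56074.8 Mb.
Total bitrate budget: 56074.8 Mb / 1200 s = 46.729 Mbps.
Audio: 512 kbps = 0.512 Mbps.
Video: 46.729 − 0.512 = 46.217 Mbps.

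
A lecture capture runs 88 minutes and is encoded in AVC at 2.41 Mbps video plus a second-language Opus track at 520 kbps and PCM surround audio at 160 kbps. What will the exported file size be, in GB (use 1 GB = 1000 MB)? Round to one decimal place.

2.0 GB

88 min = 5280 s
Audio total: 520 + 160 = 680 kbps = 0.680 Mbps.
Total bitrate: 2.41 + 0.680 = 3.090 Mbps.
Stream data: 3.090 Mbps × 5280 s = 16315.2 Mb.
16,315 Mb ÷ 8 = 2,039 MB → 2.039 GB.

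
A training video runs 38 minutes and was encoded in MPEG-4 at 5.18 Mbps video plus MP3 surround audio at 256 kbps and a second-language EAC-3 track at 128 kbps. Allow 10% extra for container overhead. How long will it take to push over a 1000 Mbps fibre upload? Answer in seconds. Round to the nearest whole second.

38 min = 2280 s
Audio total: 256 + 128 = 384 kbps = 0.384 Mbps.
Total bitrate: 5.564 Mbps.
File: 5.564 Mbps × 2280 s = 12685.9 Mb.
With 10% container overhead: ×1.10. → 13954.5 Mb.
At 1000 Mbps: 13954.5 / 1000 = 14.0 s ≈ 14 seconds.

14 seconds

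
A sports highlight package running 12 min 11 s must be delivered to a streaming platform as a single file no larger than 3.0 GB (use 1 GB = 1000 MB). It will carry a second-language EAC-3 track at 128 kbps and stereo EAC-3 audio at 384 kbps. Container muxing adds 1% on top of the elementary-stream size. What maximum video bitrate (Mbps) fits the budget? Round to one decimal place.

32.0 Mbps

Budget: 3.0 GB = 24000.0 Mb.
Stream payload after overhead: 24000.0 / 1.01 = 23762.4 Mb.
12 min 11 s = 731 s
Total bitrate budget: 23762.4 Mb / 731 s = 32.507 Mbps.
Audio total: 128 + 384 = 512 kbps = 0.512 Mbps.
Video: 32.507 − 0.512 = 31.995 Mbps.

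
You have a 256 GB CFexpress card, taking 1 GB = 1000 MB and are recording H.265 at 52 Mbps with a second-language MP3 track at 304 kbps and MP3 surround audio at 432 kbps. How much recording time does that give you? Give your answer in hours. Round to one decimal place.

Audio total: 304 + 432 = 736 kbps = 0.736 Mbps.
Total bitrate: 52 + 0.736 = 52.736 Mbps.
Capacity: 256 GB = 2,048,000 Mb.
Recording time: 2,048,000 / 52.736 = 38,835 s ≈ 10.8 hours.

10.8 hours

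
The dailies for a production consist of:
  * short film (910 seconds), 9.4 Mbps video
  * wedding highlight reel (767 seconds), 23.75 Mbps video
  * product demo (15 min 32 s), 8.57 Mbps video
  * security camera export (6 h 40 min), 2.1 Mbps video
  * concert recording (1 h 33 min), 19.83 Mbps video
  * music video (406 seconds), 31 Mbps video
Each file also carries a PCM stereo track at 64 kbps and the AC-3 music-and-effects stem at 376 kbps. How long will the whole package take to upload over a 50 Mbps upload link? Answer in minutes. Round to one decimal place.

74.2 minutes

Audio total: 64 + 376 = 440 kbps = 0.440 Mbps.
short film: 9.840 Mbps × 910 s = 8954.4 Mb
wedding highlight reel: 24.190 Mbps × 767 s = 18553.7 Mb
product demo: 9.010 Mbps × 932 s = 8397.3 Mb
security camera export: 2.540 Mbps × 24000 s = 60960.0 Mb
concert recording: 20.270 Mbps × 5580 s = 113106.6 Mb
music video: 31.440 Mbps × 406 s = 12764.6 Mb
Total: 222736.7 Mb = 27842.1 MB.
At 50 Mbps: 222736.7 / 50 = 4455 s ≈ 74.2 minutes.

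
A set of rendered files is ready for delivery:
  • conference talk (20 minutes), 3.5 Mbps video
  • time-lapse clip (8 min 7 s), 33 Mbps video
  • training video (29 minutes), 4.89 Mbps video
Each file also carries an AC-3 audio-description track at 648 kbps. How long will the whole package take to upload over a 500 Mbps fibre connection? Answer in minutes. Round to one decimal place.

Audio: 648 kbps = 0.648 Mbps.
conference talk: 4.148 Mbps × 1200 s = 4977.6 Mb
time-lapse clip: 33.648 Mbps × 487 s = 16386.6 Mb
training video: 5.538 Mbps × 1740 s = 9636.1 Mb
Total: 31000.3 Mb = 3875.0 MB.
At 500 Mbps: 31000.3 / 500 = 62 s ≈ 1.03 minutes.

1.0 minutes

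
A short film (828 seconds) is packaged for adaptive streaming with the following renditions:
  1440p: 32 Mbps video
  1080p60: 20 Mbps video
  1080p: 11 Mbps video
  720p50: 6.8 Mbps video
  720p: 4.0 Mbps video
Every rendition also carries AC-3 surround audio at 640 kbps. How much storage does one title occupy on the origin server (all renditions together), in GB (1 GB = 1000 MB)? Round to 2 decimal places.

7.97 GB

Audio: 640 kbps = 0.640 Mbps.
Sum of rendition bitrates: (32+0.640) + (20+0.640) + (11+0.640) + (6.8+0.640) + (4.0+0.640) = 77.000 Mbps.
× 828 s = 63,756 Mb = 7,970 MB = 7.970 GB.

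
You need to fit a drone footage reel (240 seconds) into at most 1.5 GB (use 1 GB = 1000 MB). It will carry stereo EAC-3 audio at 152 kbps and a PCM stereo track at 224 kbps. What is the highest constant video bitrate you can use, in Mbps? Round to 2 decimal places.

49.62 Mbps

Budget: 1.5 GB = 12000.0 Mb.
Total bitrate budget: 12000.0 Mb / 240 s = 50.000 Mbps.
Audio total: 152 + 224 = 376 kbps = 0.376 Mbps.
Video: 50.000 − 0.376 = 49.624 Mbps.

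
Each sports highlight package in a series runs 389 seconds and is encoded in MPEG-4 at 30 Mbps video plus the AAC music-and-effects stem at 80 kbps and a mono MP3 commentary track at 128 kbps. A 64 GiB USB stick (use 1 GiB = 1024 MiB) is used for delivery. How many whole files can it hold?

Audio total: 80 + 128 = 208 kbps = 0.208 Mbps.
Total bitrate: 30.208 Mbps.
Per item: 30.208 Mbps × 389 s = 11,751 Mb = 1,469 MB.
Capacity: 64 GiB = 549,756 Mb; 46.78 items → 46 complete.

46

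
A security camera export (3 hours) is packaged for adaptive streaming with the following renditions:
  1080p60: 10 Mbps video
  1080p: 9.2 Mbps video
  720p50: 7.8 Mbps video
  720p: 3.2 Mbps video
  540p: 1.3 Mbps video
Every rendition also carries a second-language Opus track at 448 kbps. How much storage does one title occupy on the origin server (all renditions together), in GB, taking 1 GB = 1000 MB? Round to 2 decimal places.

3 h = 10800 s
Audio: 448 kbps = 0.448 Mbps.
Sum of rendition bitrates: (10+0.448) + (9.2+0.448) + (7.8+0.448) + (3.2+0.448) + (1.3+0.448) = 33.740 Mbps.
× 10800 s = 364,392 Mb = 45,549 MB = 45.55 GB.

45.55 GB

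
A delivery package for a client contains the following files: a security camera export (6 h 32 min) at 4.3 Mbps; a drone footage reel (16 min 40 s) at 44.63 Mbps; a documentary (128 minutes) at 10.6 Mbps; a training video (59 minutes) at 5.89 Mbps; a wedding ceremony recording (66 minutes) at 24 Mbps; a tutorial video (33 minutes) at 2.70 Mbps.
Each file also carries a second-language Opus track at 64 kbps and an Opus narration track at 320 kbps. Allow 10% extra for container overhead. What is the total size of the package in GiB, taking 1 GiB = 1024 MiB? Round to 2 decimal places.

46.67 GiB

Audio total: 64 + 320 = 384 kbps = 0.384 Mbps.
security camera export: 4.684 Mbps × 23520 s × 1.10 = 121184.4 Mb
drone footage reel: 45.014 Mbps × 1000 s × 1.10 = 49515.4 Mb
documentary: 10.984 Mbps × 7680 s × 1.10 = 92792.8 Mb
training video: 6.274 Mbps × 3540 s × 1.10 = 24431.0 Mb
wedding ceremony recording: 24.384 Mbps × 3960 s × 1.10 = 106216.7 Mb
tutorial video: 3.084 Mbps × 1980 s × 1.10 = 6717.0 Mb
Total: 400857.3 Mb = 50107.2 MB.
= 46.67 GiB.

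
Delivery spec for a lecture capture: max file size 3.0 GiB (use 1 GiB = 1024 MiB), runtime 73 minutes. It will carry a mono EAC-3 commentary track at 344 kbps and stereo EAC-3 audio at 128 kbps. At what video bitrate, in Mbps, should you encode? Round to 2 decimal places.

5.41 Mbps

Budget: 3.0 GiB = 25769.8 Mb.
73 min = 4380 s
Total bitrate budget: 25769.8 Mb / 4380 s = 5.884 Mbps.
Audio total: 344 + 128 = 472 kbps = 0.472 Mbps.
Video: 5.884 − 0.472 = 5.412 Mbps.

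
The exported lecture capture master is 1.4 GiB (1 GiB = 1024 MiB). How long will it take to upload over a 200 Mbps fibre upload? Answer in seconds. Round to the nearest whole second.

60 seconds

File: 1.4 GiB = 12025.9 Mb.
At 200 Mbps: 12025.9 / 200 = 60.1 s ≈ 60.1 seconds.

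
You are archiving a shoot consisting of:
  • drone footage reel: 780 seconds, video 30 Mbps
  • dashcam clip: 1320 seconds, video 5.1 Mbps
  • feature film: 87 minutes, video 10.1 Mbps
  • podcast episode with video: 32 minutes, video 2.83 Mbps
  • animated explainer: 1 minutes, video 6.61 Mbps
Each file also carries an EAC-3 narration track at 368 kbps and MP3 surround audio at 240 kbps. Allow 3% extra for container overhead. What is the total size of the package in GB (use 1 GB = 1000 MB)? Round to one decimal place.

12.1 GB

Audio total: 368 + 240 = 608 kbps = 0.608 Mbps.
drone footage reel: 30.608 Mbps × 780 s × 1.03 = 24590.5 Mb
dashcam clip: 5.708 Mbps × 1320 s × 1.03 = 7760.6 Mb
feature film: 10.708 Mbps × 5220 s × 1.03 = 57572.6 Mb
podcast episode with video: 3.438 Mbps × 1920 s × 1.03 = 6799.0 Mb
animated explainer: 7.218 Mbps × 60 s × 1.03 = 446.1 Mb
Total: 97168.8 Mb = 12146.1 MB.
= 12.15 GB.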